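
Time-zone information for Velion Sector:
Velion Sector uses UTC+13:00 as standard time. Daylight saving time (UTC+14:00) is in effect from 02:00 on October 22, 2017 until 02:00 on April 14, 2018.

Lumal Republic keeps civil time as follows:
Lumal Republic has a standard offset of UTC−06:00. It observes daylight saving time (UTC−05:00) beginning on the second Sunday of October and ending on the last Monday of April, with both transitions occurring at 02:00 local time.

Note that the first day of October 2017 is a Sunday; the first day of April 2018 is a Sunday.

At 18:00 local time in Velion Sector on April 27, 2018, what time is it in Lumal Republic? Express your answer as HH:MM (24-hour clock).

Daylight saving runs 22 October 2017 – 14 April 2018; April 27, 2018 is outside that window, so Velion Sector is on standard time at UTC+13:00.
18:00 Velion Sector − 13h = 05:00 UTC.
1 October 2017 is a Sunday, so the first Sunday is October 1 and the second is October 8.
1 April 2018 is a Sunday, so Mondays fall on 2, 9, 16, 23, 30; the last is April 30.
At the standard offset (UTC−06:00), 05:00 UTC − 6h = 23:00 Lumal Republic standard time (rolling into the previous day, 26 April 2018).
The standard-time date in Lumal Republic, April 26, 2018, lies within the daylight-saving period (8 October 2017 – 30 April 2018), so Lumal Republic is on daylight time, UTC−05:00.
05:00 UTC − 5h = 00:00 Lumal Republic.

00:00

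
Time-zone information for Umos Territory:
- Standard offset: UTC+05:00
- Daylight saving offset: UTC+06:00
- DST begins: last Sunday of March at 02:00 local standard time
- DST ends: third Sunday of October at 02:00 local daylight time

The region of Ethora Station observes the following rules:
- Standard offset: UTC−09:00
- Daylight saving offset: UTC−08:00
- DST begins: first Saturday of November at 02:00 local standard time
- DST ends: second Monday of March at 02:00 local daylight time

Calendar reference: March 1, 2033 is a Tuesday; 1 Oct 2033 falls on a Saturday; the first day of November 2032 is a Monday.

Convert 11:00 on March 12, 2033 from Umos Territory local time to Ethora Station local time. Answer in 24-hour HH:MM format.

1 March 2033 is a Tuesday, so Sundays fall on 6, 13, 20, 27; the last is March 27.
1 October 2033 is a Saturday, so the first Sunday is October 2 and the third is October 16.
Daylight saving runs 27 March – 16 October; March 12, 2033 is outside that window, so Umos Territory is on standard time at UTC+05:00.
11:00 Umos Territory − 5h = 06:00 UTC.
1 November 2032 is a Monday, so the first Saturday is November 6.
1 March 2033 is a Tuesday, so the first Monday is March 7 and the second is March 14.
At the standard offset (UTC−09:00), 06:00 UTC − 9h = 21:00 Ethora Station standard time (rolling into the previous day, 11 March 2033).
The standard-time date in Ethora Station, March 11, 2033, lies within the daylight-saving period (6 November 2032 – 14 March 2033), so Ethora Station is on daylight time, UTC−08:00.
06:00 UTC − 8h = 22:00 Ethora Station (rolling into the previous day, 11 March 2033).

22:00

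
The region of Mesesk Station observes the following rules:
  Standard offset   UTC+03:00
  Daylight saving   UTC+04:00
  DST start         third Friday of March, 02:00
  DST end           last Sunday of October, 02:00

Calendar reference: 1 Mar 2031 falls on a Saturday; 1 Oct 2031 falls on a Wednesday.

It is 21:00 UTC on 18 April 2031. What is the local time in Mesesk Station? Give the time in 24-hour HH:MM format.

1 March 2031 is a Saturday, so the first Friday is March 7 and the third is March 21.
1 October 2031 is a Wednesday, so Sundays fall on 5, 12, 19, 26; the last is October 26.
At the standard offset (UTC+03:00), 21:00 UTC + 3h = 00:00 Mesesk Station standard time (rolling into the next day, 19 April 2031).
The standard-time date in Mesesk Station, 19 April 2031, falls between 21 March and 26 October, so daylight saving is in effect and Mesesk Station is at UTC+04:00.
21:00 UTC + 4h = 01:00 local (rolling into the next day, 19 April 2031).

01:00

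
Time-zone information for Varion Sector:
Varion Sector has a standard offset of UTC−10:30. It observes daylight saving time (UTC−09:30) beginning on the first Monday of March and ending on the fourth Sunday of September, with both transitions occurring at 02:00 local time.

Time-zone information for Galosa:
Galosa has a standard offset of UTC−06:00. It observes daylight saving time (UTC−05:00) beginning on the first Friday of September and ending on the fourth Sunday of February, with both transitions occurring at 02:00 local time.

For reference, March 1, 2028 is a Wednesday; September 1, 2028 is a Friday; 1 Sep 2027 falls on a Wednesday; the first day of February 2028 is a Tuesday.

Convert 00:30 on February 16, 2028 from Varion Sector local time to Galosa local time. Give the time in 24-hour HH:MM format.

06:00

1 March 2028 is a Wednesday, so the first Monday is March 6.
1 September 2028 is a Friday, so the first Sunday is September 3 and the fourth is September 24.
Daylight saving runs 6 March – 24 September; February 16, 2028 is outside that window, so Varion Sector is on standard time at UTC−10:30.
00:30 Varion Sector + 10h30m = 11:00 UTC.
1 September 2027 is a Wednesday, so the first Friday is September 3.
1 February 2028 is a Tuesday, so the first Sunday is February 6 and the fourth is February 27.
At the standard offset (UTC−06:00), 11:00 UTC − 6h = 05:00 Galosa standard time.
Daylight saving runs 3 September 2027 – 27 February 2028; the standard-time date in Galosa, February 16, 2028, is inside that window, so Galosa is at UTC−05:00.
11:00 UTC − 5h = 06:00 Galosa.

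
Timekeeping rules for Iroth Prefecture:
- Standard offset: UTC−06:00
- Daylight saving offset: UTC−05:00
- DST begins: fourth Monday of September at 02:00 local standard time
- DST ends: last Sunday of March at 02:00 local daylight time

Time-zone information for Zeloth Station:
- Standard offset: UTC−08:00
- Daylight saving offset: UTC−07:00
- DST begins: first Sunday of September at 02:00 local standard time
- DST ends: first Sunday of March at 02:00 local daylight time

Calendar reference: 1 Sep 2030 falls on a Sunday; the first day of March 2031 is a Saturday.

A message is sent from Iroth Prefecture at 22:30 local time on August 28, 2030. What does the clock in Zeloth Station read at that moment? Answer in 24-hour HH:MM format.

20:30

1 September 2030 is a Sunday, so the first Monday is September 2 and the fourth is September 23.
1 March 2031 is a Saturday, so Sundays fall on 2, 9, 16, 23, 30; the last is March 30.
Daylight saving runs 23 September 2030 – 30 March 2031; August 28, 2030 is outside that window, so Iroth Prefecture is on standard time at UTC−06:00.
22:30 Iroth Prefecture + 6h = 04:30 UTC (rolling into the next day, 29 August 2030).
1 September 2030 is a Sunday, so the first Sunday is September 1.
1 March 2031 is a Saturday, so the first Sunday is March 2.
At the standard offset (UTC−08:00), 04:30 UTC − 8h = 20:30 Zeloth Station standard time (rolling into the previous day, 28 August 2030).
The standard-time date in Zeloth Station, August 28, 2030, is outside the daylight-saving period (1 September 2030 – 2 March 2031), so Zeloth Station is on standard time, UTC−08:00.
04:30 UTC − 8h = 20:30 Zeloth Station (rolling into the previous day, 28 August 2030).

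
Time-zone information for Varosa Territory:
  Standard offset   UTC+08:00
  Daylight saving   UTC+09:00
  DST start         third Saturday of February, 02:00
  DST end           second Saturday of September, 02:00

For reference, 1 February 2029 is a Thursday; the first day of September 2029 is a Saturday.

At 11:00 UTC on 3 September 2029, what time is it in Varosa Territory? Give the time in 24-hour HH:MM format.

20:00

1 February 2029 is a Thursday, so the first Saturday is February 3 and the third is February 17.
1 September 2029 is a Saturday, so the first Saturday is September 1 and the second is September 8.
At the standard offset (UTC+08:00), 11:00 UTC + 8h = 19:00 Varosa Territory standard time.
The standard-time date in Varosa Territory, 3 September 2029, falls between 17 February and 8 September, so daylight saving is in effect and Varosa Territory is at UTC+09:00.
11:00 UTC + 9h = 20:00 local.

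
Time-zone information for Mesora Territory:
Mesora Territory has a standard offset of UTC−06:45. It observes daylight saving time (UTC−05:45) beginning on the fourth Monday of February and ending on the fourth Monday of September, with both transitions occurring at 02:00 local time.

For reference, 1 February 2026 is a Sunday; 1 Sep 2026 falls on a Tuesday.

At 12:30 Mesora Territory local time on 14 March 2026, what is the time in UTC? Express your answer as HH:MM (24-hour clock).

1 February 2026 is a Sunday, so the first Monday is February 2 and the fourth is February 23.
1 September 2026 is a Tuesday, so the first Monday is September 7 and the fourth is September 28.
Daylight saving runs 23 February – 28 September; 14 March 2026 is inside that window, so Mesora Territory is at UTC−05:45.
12:30 local + 5h45m = 18:15 UTC.

18:15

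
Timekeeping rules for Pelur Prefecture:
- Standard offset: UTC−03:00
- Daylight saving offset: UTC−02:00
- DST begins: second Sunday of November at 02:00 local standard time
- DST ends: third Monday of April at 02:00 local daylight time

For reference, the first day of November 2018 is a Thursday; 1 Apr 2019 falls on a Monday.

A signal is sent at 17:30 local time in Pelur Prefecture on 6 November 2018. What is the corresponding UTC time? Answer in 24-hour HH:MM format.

20:30

1 November 2018 is a Thursday, so the first Sunday is November 4 and the second is November 11.
1 April 2019 is a Monday, so the first Monday is April 1 and the third is April 15.
6 November 2018 is outside the daylight-saving period (11 November 2018 – 15 April 2019), so Pelur Prefecture is on standard time, UTC−03:00.
17:30 local + 3h = 20:30 UTC.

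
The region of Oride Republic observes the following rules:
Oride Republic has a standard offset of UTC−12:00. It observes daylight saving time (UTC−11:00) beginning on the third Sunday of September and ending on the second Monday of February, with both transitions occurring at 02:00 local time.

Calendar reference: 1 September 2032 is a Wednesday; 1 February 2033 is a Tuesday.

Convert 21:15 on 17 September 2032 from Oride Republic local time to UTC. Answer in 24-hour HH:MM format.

1 September 2032 is a Wednesday, so the first Sunday is September 5 and the third is September 19.
1 February 2033 is a Tuesday, so the first Monday is February 7 and the second is February 14.
17 September 2032 does not fall between 19 September 2032 and 14 February 2033, so daylight saving is not in effect and Oride Republic is at UTC−12:00.
21:15 local + 12h = 09:15 UTC (rolling into the next day, 18 September 2032).

09:15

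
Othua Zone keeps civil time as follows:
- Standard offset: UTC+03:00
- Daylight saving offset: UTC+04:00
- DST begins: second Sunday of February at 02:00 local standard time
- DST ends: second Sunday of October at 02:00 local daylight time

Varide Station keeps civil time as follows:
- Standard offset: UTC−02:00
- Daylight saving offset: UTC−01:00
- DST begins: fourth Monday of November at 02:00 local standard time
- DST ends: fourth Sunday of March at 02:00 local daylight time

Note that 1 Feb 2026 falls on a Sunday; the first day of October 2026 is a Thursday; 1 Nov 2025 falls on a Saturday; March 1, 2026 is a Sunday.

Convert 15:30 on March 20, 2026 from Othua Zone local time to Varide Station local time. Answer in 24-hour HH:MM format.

10:30

1 February 2026 is a Sunday, so the first Sunday is February 1 and the second is February 8.
1 October 2026 is a Thursday, so the first Sunday is October 4 and the second is October 11.
Daylight saving runs 8 February – 11 October; March 20, 2026 is inside that window, so Othua Zone is at UTC+04:00.
15:30 Othua Zone − 4h = 11:30 UTC.
1 November 2025 is a Saturday, so the first Monday is November 3 and the fourth is November 24.
1 March 2026 is a Sunday, so the first Sunday is March 1 and the fourth is March 22.
At the standard offset (UTC−02:00), 11:30 UTC − 2h = 09:30 Varide Station standard time.
Daylight saving runs 24 November 2025 – 22 March 2026; the standard-time date in Varide Station, March 20, 2026, is inside that window, so Varide Station is at UTC−01:00.
11:30 UTC − 1h = 10:30 Varide Station.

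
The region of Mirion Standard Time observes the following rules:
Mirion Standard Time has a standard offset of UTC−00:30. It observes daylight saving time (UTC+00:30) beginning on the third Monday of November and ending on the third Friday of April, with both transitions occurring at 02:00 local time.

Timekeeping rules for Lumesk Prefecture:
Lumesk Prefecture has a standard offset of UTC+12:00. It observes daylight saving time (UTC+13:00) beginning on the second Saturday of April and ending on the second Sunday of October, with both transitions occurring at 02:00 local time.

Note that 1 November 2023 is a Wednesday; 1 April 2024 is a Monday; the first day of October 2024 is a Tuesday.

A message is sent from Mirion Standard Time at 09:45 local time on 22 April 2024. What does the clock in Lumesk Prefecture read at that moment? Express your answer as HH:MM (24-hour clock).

23:15

1 November 2023 is a Wednesday, so the first Monday is November 6 and the third is November 20.
1 April 2024 is a Monday, so the first Friday is April 5 and the third is April 19.
22 April 2024 is outside the daylight-saving period (20 November 2023 – 19 April 2024), so Mirion Standard Time is on standard time, UTC−00:30.
09:45 Mirion Standard Time + 0h30m = 10:15 UTC.
1 April 2024 is a Monday, so the first Saturday is April 6 and the second is April 13.
1 October 2024 is a Tuesday, so the first Sunday is October 6 and the second is October 13.
At the standard offset (UTC+12:00), 10:15 UTC + 12h = 22:15 Lumesk Prefecture standard time.
The standard-time date in Lumesk Prefecture, 22 April 2024, lies within the daylight-saving period (13 April – 13 October), so Lumesk Prefecture is on daylight time, UTC+13:00.
10:15 UTC + 13h = 23:15 Lumesk Prefecture.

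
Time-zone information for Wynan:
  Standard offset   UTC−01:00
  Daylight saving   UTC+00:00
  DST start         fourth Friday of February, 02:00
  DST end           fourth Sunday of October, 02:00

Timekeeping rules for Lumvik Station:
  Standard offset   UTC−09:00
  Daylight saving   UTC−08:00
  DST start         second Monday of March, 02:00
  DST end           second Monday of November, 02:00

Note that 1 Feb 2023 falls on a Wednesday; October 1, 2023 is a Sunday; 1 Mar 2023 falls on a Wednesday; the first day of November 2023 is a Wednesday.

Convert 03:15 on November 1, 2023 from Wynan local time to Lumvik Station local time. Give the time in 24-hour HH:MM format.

1 February 2023 is a Wednesday, so the first Friday is February 3 and the fourth is February 24.
1 October 2023 is a Sunday, so the first Sunday is October 1 and the fourth is October 22.
November 1, 2023 is outside the daylight-saving period (24 February – 22 October), so Wynan is on standard time, UTC−01:00.
03:15 Wynan + 1h = 04:15 UTC.
1 March 2023 is a Wednesday, so the first Monday is March 6 and the second is March 13.
1 November 2023 is a Wednesday, so the first Monday is November 6 and the second is November 13.
At the standard offset (UTC−09:00), 04:15 UTC − 9h = 19:15 Lumvik Station standard time (rolling into the previous day, 31 October 2023).
The standard-time date in Lumvik Station, October 31, 2023, falls between 13 March and 13 November, so daylight saving is in effect and Lumvik Station is at UTC−08:00.
04:15 UTC − 8h = 20:15 Lumvik Station (rolling into the previous day, 31 October 2023).

20:15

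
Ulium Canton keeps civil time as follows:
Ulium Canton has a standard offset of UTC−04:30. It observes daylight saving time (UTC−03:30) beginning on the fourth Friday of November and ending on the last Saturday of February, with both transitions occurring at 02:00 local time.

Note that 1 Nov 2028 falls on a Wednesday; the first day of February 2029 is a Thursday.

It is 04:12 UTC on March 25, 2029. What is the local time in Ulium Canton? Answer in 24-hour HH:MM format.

1 November 2028 is a Wednesday, so the first Friday is November 3 and the fourth is November 24.
1 February 2029 is a Thursday, so Saturdays fall on 3, 10, 17, 24; the last is February 24.
At the standard offset (UTC−04:30), 04:12 UTC − 4h30m = 23:42 Ulium Canton standard time (rolling into the previous day, 24 March 2029).
Daylight saving runs 24 November 2028 – 24 February 2029; the standard-time date in Ulium Canton, March 24, 2029, is outside that window, so Ulium Canton is on standard time at UTC−04:30.
04:12 UTC − 4h30m = 23:42 local (rolling into the previous day, 24 March 2029).

23:42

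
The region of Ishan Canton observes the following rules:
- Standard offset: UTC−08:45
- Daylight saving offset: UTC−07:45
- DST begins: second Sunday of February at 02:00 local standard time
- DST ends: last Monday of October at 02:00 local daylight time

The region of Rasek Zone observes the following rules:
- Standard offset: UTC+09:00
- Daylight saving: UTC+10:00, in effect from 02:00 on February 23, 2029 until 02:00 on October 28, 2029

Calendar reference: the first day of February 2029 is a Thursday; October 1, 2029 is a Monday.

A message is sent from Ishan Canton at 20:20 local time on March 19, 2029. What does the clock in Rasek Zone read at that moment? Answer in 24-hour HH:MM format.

14:05

1 February 2029 is a Thursday, so the first Sunday is February 4 and the second is February 11.
1 October 2029 is a Monday, so Mondays fall on 1, 8, 15, 22, 29; the last is October 29.
March 19, 2029 falls between 11 February and 29 October, so daylight saving is in effect and Ishan Canton is at UTC−07:45.
20:20 Ishan Canton + 7h45m = 04:05 UTC (rolling into the next day, 20 March 2029).
At the standard offset (UTC+09:00), 04:05 UTC + 9h = 13:05 Rasek Zone standard time.
The standard-time date in Rasek Zone, March 20, 2029, lies within the daylight-saving period (23 February – 28 October), so Rasek Zone is on daylight time, UTC+10:00.
04:05 UTC + 10h = 14:05 Rasek Zone.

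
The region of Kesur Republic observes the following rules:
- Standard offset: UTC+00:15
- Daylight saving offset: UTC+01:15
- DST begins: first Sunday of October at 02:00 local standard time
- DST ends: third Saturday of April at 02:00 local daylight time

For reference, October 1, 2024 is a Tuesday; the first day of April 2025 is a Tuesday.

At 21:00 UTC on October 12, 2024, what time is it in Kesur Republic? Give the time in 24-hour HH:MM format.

22:15

1 October 2024 is a Tuesday, so the first Sunday is October 6.
1 April 2025 is a Tuesday, so the first Saturday is April 5 and the third is April 19.
At the standard offset (UTC+00:15), 21:00 UTC + 0h15m = 21:15 Kesur Republic standard time.
The standard-time date in Kesur Republic, October 12, 2024, falls between 6 October 2024 and 19 April 2025, so daylight saving is in effect and Kesur Republic is at UTC+01:15.
21:00 UTC + 1h15m = 22:15 local.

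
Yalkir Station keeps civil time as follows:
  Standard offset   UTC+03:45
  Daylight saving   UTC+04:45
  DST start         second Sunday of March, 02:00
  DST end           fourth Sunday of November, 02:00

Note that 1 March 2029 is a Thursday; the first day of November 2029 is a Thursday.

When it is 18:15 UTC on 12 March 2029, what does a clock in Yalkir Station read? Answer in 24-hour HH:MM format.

1 March 2029 is a Thursday, so the first Sunday is March 4 and the second is March 11.
1 November 2029 is a Thursday, so the first Sunday is November 4 and the fourth is November 25.
At the standard offset (UTC+03:45), 18:15 UTC + 3h45m = 22:00 Yalkir Station standard time.
The standard-time date in Yalkir Station, 12 March 2029, lies within the daylight-saving period (11 March – 25 November), so Yalkir Station is on daylight time, UTC+04:45.
18:15 UTC + 4h45m = 23:00 local.

23:00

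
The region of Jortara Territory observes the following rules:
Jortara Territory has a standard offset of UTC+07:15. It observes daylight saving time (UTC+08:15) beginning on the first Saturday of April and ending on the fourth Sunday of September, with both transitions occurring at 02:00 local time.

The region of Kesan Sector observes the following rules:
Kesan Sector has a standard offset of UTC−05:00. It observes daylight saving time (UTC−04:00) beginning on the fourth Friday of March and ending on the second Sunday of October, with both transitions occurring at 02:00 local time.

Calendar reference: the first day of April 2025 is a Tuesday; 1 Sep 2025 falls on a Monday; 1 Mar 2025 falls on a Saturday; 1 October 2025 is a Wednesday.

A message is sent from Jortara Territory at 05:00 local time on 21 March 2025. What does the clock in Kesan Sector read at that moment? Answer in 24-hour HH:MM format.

16:45

1 April 2025 is a Tuesday, so the first Saturday is April 5.
1 September 2025 is a Monday, so the first Sunday is September 7 and the fourth is September 28.
21 March 2025 does not fall between 5 April and 28 September, so daylight saving is not in effect and Jortara Territory is at UTC+07:15.
05:00 Jortara Territory − 7h15m = 21:45 UTC (rolling into the previous day, 20 March 2025).
1 March 2025 is a Saturday, so the first Friday is March 7 and the fourth is March 28.
1 October 2025 is a Wednesday, so the first Sunday is October 5 and the second is October 12.
At the standard offset (UTC−05:00), 21:45 UTC − 5h = 16:45 Kesan Sector standard time.
The standard-time date in Kesan Sector, 20 March 2025, is outside the daylight-saving period (28 March – 12 October), so Kesan Sector is on standard time, UTC−05:00.
21:45 UTC − 5h = 16:45 Kesan Sector.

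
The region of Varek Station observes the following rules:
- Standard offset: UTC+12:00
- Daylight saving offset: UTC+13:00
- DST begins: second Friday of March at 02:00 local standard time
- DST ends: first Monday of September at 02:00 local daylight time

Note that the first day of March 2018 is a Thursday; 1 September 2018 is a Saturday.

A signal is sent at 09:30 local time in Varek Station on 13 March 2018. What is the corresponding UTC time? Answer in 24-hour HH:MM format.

20:30

1 March 2018 is a Thursday, so the first Friday is March 2 and the second is March 9.
1 September 2018 is a Saturday, so the first Monday is September 3.
13 March 2018 falls between 9 March and 3 September, so daylight saving is in effect and Varek Station is at UTC+13:00.
09:30 local − 13h = 20:30 UTC (rolling into the previous day, 12 March 2018).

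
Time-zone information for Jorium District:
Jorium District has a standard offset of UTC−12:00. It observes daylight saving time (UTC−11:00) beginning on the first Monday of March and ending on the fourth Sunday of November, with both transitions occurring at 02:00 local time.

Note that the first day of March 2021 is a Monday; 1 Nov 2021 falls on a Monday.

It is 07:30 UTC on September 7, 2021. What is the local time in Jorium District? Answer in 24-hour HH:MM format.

1 March 2021 is a Monday, so the first Monday is March 1.
1 November 2021 is a Monday, so the first Sunday is November 7 and the fourth is November 28.
At the standard offset (UTC−12:00), 07:30 UTC − 12h = 19:30 Jorium District standard time (rolling into the previous day, 6 September 2021).
The standard-time date in Jorium District, September 6, 2021, lies within the daylight-saving period (1 March – 28 November), so Jorium District is on daylight time, UTC−11:00.
07:30 UTC − 11h = 20:30 local (rolling into the previous day, 6 September 2021).

20:30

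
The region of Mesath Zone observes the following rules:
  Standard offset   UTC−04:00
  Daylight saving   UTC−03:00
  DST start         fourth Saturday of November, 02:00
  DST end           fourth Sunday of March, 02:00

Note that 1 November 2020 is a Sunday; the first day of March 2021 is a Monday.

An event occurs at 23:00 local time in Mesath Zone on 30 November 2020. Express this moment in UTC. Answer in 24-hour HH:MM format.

02:00

1 November 2020 is a Sunday, so the first Saturday is November 7 and the fourth is November 28.
1 March 2021 is a Monday, so the first Sunday is March 7 and the fourth is March 28.
30 November 2020 falls between 28 November 2020 and 28 March 2021, so daylight saving is in effect and Mesath Zone is at UTC−03:00.
23:00 local + 3h = 02:00 UTC (rolling into the next day, 1 December 2020).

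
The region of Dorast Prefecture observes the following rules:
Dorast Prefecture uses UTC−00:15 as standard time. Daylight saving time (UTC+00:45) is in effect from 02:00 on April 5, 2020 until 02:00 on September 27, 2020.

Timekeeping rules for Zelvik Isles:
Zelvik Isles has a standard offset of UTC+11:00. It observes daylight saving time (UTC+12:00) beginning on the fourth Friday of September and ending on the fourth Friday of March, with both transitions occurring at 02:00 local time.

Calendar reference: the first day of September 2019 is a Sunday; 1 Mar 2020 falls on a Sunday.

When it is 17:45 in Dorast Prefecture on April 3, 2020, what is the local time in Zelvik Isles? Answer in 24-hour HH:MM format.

April 3, 2020 does not fall between 5 April and 27 September, so daylight saving is not in effect and Dorast Prefecture is at UTC−00:15.
17:45 Dorast Prefecture + 0h15m = 18:00 UTC.
1 September 2019 is a Sunday, so the first Friday is September 6 and the fourth is September 27.
1 March 2020 is a Sunday, so the first Friday is March 6 and the fourth is March 27.
At the standard offset (UTC+11:00), 18:00 UTC + 11h = 05:00 Zelvik Isles standard time (rolling into the next day, 4 April 2020).
The standard-time date in Zelvik Isles, April 4, 2020, is outside the daylight-saving period (27 September 2019 – 27 March 2020), so Zelvik Isles is on standard time, UTC+11:00.
18:00 UTC + 11h = 05:00 Zelvik Isles (rolling into the next day, 4 April 2020).

05:00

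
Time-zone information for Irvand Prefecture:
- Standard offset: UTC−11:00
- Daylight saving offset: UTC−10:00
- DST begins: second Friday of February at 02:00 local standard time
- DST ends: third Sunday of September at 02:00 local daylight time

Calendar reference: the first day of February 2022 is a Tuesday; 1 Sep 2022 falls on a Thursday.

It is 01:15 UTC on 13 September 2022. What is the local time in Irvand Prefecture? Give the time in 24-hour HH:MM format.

1 February 2022 is a Tuesday, so the first Friday is February 4 and the second is February 11.
1 September 2022 is a Thursday, so the first Sunday is September 4 and the third is September 18.
At the standard offset (UTC−11:00), 01:15 UTC − 11h = 14:15 Irvand Prefecture standard time (rolling into the previous day, 12 September 2022).
The standard-time date in Irvand Prefecture, 12 September 2022, lies within the daylight-saving period (11 February – 18 September), so Irvand Prefecture is on daylight time, UTC−10:00.
01:15 UTC − 10h = 15:15 local (rolling into the previous day, 12 September 2022).

15:15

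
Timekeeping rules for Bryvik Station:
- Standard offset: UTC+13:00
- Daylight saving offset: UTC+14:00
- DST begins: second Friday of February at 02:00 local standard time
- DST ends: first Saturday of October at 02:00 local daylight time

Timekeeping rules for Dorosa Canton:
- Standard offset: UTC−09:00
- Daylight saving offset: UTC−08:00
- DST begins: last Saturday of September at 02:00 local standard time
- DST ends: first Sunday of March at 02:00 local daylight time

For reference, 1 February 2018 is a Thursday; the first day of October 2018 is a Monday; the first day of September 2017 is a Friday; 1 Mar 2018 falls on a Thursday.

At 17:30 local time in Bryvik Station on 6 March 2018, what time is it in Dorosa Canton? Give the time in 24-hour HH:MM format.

1 February 2018 is a Thursday, so the first Friday is February 2 and the second is February 9.
1 October 2018 is a Monday, so the first Saturday is October 6.
Daylight saving runs 9 February – 6 October; 6 March 2018 is inside that window, so Bryvik Station is at UTC+14:00.
17:30 Bryvik Station − 14h = 03:30 UTC.
1 September 2017 is a Friday, so Saturdays fall on 2, 9, 16, 23, 30; the last is September 30.
1 March 2018 is a Thursday, so the first Sunday is March 4.
At the standard offset (UTC−09:00), 03:30 UTC − 9h = 18:30 Dorosa Canton standard time (rolling into the previous day, 5 March 2018).
The standard-time date in Dorosa Canton, 5 March 2018, is outside the daylight-saving period (30 September 2017 – 4 March 2018), so Dorosa Canton is on standard time, UTC−09:00.
03:30 UTC − 9h = 18:30 Dorosa Canton (rolling into the previous day, 5 March 2018).

18:30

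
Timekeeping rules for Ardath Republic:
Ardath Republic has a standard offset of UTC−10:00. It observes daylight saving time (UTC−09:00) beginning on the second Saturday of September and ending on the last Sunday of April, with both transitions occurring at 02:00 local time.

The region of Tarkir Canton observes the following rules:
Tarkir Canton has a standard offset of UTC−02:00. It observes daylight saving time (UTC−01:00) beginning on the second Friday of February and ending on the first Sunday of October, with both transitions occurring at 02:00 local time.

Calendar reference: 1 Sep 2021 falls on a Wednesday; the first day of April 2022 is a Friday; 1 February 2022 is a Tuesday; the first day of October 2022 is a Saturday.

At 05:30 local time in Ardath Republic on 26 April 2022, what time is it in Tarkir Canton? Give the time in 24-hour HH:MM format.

1 September 2021 is a Wednesday, so the first Saturday is September 4 and the second is September 11.
1 April 2022 is a Friday, so Sundays fall on 3, 10, 17, 24; the last is April 24.
26 April 2022 does not fall between 11 September 2021 and 24 April 2022, so daylight saving is not in effect and Ardath Republic is at UTC−10:00.
05:30 Ardath Republic + 10h = 15:30 UTC.
1 February 2022 is a Tuesday, so the first Friday is February 4 and the second is February 11.
1 October 2022 is a Saturday, so the first Sunday is October 2.
At the standard offset (UTC−02:00), 15:30 UTC − 2h = 13:30 Tarkir Canton standard time.
The standard-time date in Tarkir Canton, 26 April 2022, lies within the daylight-saving period (11 February – 2 October), so Tarkir Canton is on daylight time, UTC−01:00.
15:30 UTC − 1h = 14:30 Tarkir Canton.

14:30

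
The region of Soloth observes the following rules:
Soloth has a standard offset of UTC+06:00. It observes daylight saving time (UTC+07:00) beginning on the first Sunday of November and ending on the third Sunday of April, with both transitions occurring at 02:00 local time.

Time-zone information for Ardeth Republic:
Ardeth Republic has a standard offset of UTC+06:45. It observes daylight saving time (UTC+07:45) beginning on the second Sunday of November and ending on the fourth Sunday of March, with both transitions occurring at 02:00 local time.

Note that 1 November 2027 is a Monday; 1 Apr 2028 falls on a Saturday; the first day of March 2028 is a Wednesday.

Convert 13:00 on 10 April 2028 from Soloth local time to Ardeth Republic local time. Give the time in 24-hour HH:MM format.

1 November 2027 is a Monday, so the first Sunday is November 7.
1 April 2028 is a Saturday, so the first Sunday is April 2 and the third is April 16.
10 April 2028 lies within the daylight-saving period (7 November 2027 – 16 April 2028), so Soloth is on daylight time, UTC+07:00.
13:00 Soloth − 7h = 06:00 UTC.
1 November 2027 is a Monday, so the first Sunday is November 7 and the second is November 14.
1 March 2028 is a Wednesday, so the first Sunday is March 5 and the fourth is March 26.
At the standard offset (UTC+06:45), 06:00 UTC + 6h45m = 12:45 Ardeth Republic standard time.
Daylight saving runs 14 November 2027 – 26 March 2028; the standard-time date in Ardeth Republic, 10 April 2028, is outside that window, so Ardeth Republic is on standard time at UTC+06:45.
06:00 UTC + 6h45m = 12:45 Ardeth Republic.

12:45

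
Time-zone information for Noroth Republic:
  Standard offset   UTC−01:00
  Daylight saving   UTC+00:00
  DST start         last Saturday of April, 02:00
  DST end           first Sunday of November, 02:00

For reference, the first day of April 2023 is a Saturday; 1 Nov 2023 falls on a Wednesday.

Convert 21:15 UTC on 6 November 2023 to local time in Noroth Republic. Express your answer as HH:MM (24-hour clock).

1 April 2023 is a Saturday, so Saturdays fall on 1, 8, 15, 22, 29; the last is April 29.
1 November 2023 is a Wednesday, so the first Sunday is November 5.
At the standard offset (UTC−01:00), 21:15 UTC − 1h = 20:15 Noroth Republic standard time.
Daylight saving runs 29 April – 5 November; the standard-time date in Noroth Republic, 6 November 2023, is outside that window, so Noroth Republic is on standard time at UTC−01:00.
21:15 UTC − 1h = 20:15 local.

20:15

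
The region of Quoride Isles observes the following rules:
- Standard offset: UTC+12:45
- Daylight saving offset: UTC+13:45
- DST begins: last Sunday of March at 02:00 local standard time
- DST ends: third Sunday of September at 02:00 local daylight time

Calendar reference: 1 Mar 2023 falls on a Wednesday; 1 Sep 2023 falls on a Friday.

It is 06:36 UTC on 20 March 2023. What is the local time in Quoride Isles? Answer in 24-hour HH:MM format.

1 March 2023 is a Wednesday, so Sundays fall on 5, 12, 19, 26; the last is March 26.
1 September 2023 is a Friday, so the first Sunday is September 3 and the third is September 17.
At the standard offset (UTC+12:45), 06:36 UTC + 12h45m = 19:21 Quoride Isles standard time.
The standard-time date in Quoride Isles, 20 March 2023, is outside the daylight-saving period (26 March – 17 September), so Quoride Isles is on standard time, UTC+12:45.
06:36 UTC + 12h45m = 19:21 local.

19:21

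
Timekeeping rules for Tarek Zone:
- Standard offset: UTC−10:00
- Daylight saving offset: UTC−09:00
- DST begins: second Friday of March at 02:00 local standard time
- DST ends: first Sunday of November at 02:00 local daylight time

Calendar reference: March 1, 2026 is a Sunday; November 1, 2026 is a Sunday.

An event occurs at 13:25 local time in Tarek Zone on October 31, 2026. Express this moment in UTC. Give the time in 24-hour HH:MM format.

1 March 2026 is a Sunday, so the first Friday is March 6 and the second is March 13.
1 November 2026 is a Sunday, so the first Sunday is November 1.
Daylight saving runs 13 March – 1 November; October 31, 2026 is inside that window, so Tarek Zone is at UTC−09:00.
13:25 local + 9h = 22:25 UTC.

22:25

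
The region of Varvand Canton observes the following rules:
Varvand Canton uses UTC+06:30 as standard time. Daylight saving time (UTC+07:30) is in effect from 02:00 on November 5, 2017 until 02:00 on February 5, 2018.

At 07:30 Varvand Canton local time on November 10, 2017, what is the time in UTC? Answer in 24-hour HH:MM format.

00:00

November 10, 2017 falls between 5 November 2017 and 5 February 2018, so daylight saving is in effect and Varvand Canton is at UTC+07:30.
07:30 local − 7h30m = 00:00 UTC.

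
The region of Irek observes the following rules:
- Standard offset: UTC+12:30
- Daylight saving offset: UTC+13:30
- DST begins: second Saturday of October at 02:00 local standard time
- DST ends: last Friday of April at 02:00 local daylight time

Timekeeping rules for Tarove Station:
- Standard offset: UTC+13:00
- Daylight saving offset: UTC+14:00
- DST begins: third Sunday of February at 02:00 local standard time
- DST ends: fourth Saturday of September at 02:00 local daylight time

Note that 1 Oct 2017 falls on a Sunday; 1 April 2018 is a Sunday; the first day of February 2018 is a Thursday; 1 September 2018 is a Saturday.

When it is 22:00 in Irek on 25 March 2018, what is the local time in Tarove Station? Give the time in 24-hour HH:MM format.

22:30

1 October 2017 is a Sunday, so the first Saturday is October 7 and the second is October 14.
1 April 2018 is a Sunday, so Fridays fall on 6, 13, 20, 27; the last is April 27.
25 March 2018 lies within the daylight-saving period (14 October 2017 – 27 April 2018), so Irek is on daylight time, UTC+13:30.
22:00 Irek − 13h30m = 08:30 UTC.
1 February 2018 is a Thursday, so the first Sunday is February 4 and the third is February 18.
1 September 2018 is a Saturday, so the first Saturday is September 1 and the fourth is September 22.
At the standard offset (UTC+13:00), 08:30 UTC + 13h = 21:30 Tarove Station standard time.
The standard-time date in Tarove Station, 25 March 2018, falls between 18 February and 22 September, so daylight saving is in effect and Tarove Station is at UTC+14:00.
08:30 UTC + 14h = 22:30 Tarove Station.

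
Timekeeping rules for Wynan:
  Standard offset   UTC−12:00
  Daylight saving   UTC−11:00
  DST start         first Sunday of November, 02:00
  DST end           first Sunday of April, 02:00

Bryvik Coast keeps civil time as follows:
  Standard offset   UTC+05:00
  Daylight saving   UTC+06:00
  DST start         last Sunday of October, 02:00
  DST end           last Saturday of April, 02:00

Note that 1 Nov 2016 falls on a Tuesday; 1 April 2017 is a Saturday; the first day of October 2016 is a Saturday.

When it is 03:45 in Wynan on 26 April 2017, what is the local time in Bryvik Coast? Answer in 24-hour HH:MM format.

21:45

1 November 2016 is a Tuesday, so the first Sunday is November 6.
1 April 2017 is a Saturday, so the first Sunday is April 2.
26 April 2017 does not fall between 6 November 2016 and 2 April 2017, so daylight saving is not in effect and Wynan is at UTC−12:00.
03:45 Wynan + 12h = 15:45 UTC.
1 October 2016 is a Saturday, so Sundays fall on 2, 9, 16, 23, 30; the last is October 30.
1 April 2017 is a Saturday, so Saturdays fall on 1, 8, 15, 22, 29; the last is April 29.
At the standard offset (UTC+05:00), 15:45 UTC + 5h = 20:45 Bryvik Coast standard time.
The standard-time date in Bryvik Coast, 26 April 2017, falls between 30 October 2016 and 29 April 2017, so daylight saving is in effect and Bryvik Coast is at UTC+06:00.
15:45 UTC + 6h = 21:45 Bryvik Coast.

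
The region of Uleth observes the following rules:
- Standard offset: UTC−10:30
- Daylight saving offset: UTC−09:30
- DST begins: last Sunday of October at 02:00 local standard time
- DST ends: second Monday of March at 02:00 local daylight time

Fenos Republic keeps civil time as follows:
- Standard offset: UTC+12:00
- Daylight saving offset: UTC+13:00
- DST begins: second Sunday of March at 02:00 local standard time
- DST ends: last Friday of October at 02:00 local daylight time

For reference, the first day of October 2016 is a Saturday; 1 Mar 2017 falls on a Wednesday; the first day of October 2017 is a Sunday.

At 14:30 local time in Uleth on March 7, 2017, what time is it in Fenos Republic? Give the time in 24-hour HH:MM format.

1 October 2016 is a Saturday, so Sundays fall on 2, 9, 16, 23, 30; the last is October 30.
1 March 2017 is a Wednesday, so the first Monday is March 6 and the second is March 13.
March 7, 2017 falls between 30 October 2016 and 13 March 2017, so daylight saving is in effect and Uleth is at UTC−09:30.
14:30 Uleth + 9h30m = 00:00 UTC (rolling into the next day, 8 March 2017).
1 March 2017 is a Wednesday, so the first Sunday is March 5 and the second is March 12.
1 October 2017 is a Sunday, so Fridays fall on 6, 13, 20, 27; the last is October 27.
At the standard offset (UTC+12:00), 00:00 UTC + 12h = 12:00 Fenos Republic standard time.
Daylight saving runs 12 March – 27 October; the standard-time date in Fenos Republic, March 8, 2017, is outside that window, so Fenos Republic is on standard time at UTC+12:00.
00:00 UTC + 12h = 12:00 Fenos Republic.

12:00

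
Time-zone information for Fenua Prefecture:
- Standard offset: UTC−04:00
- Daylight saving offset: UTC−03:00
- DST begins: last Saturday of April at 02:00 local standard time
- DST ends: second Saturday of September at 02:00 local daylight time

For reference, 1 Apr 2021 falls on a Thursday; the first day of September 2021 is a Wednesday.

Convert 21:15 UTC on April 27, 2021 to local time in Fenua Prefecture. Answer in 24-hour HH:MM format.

18:15

1 April 2021 is a Thursday, so Saturdays fall on 3, 10, 17, 24; the last is April 24.
1 September 2021 is a Wednesday, so the first Saturday is September 4 and the second is September 11.
At the standard offset (UTC−04:00), 21:15 UTC − 4h = 17:15 Fenua Prefecture standard time.
The standard-time date in Fenua Prefecture, April 27, 2021, lies within the daylight-saving period (24 April – 11 September), so Fenua Prefecture is on daylight time, UTC−03:00.
21:15 UTC − 3h = 18:15 local.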